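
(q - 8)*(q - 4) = q^2 - 12*q + 32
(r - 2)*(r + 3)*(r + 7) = r^3 + 8*r^2 + r - 42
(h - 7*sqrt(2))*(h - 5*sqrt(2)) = h^2 - 12*sqrt(2)*h + 70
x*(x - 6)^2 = x^3 - 12*x^2 + 36*x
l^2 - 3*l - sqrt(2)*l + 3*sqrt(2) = (l - 3)*(l - sqrt(2))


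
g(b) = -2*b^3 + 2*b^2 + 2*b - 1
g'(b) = -6*b^2 + 4*b + 2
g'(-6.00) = -238.00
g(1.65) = -1.24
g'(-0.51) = -1.60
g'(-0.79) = -4.90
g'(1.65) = -7.74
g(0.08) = -0.83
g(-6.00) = 491.00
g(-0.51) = -1.23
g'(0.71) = 1.82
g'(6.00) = -190.00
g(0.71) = 0.71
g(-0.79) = -0.35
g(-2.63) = 43.96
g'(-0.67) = -3.37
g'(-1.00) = -8.00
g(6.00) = -349.00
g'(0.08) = 2.28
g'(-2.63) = -50.02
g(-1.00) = 1.00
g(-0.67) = -0.84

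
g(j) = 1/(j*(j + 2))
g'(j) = -1/(j*(j + 2)^2) - 1/(j^2*(j + 2)) = 2*(-j - 1)/(j^2*(j^2 + 4*j + 4))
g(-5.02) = 0.07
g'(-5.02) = 0.03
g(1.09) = 0.30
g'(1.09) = -0.37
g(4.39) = 0.04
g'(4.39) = -0.01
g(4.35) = 0.04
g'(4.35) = -0.01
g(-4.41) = 0.09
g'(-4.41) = 0.06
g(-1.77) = -2.46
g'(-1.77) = 9.29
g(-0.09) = -5.82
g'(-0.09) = -61.59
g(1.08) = 0.30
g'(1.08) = -0.38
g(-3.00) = 0.33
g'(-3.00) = 0.44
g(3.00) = 0.07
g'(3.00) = -0.04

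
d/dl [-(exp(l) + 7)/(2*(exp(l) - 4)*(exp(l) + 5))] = (exp(2*l) + 14*exp(l) + 27)*exp(l)/(2*(exp(4*l) + 2*exp(3*l) - 39*exp(2*l) - 40*exp(l) + 400))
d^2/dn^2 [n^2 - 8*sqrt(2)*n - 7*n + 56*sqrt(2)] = 2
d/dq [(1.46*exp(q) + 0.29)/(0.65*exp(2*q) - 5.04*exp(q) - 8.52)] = (-(1.3*exp(q) - 5.04)*(1.46*exp(q) + 0.29) + 0.949*exp(2*q) - 7.3584*exp(q) - 12.4392)*exp(q)/(-0.65*exp(2*q) + 5.04*exp(q) + 8.52)^2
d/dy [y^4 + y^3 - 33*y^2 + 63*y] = 4*y^3 + 3*y^2 - 66*y + 63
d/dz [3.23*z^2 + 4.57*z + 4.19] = 6.46*z + 4.57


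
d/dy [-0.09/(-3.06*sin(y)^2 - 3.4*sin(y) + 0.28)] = -(0.5508*sin(y) + 0.306)*cos(y)/(3.06*sin(y)^2 + 3.4*sin(y) - 0.28)^2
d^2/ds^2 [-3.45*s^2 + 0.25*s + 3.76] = -6.90000000000000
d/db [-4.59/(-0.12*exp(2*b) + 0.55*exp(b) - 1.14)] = (2.5245 - 1.1016*exp(b))*exp(b)/(0.12*exp(2*b) - 0.55*exp(b) + 1.14)^2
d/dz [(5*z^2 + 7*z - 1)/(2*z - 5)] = (10*z^2 - 50*z - 33)/(4*z^2 - 20*z + 25)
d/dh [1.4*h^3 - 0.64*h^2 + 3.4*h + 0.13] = 4.2*h^2 - 1.28*h + 3.4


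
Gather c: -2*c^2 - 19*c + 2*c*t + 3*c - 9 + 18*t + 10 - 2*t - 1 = -2*c^2 + c*(2*t - 16) + 16*t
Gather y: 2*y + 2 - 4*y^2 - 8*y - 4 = -4*y^2 - 6*y - 2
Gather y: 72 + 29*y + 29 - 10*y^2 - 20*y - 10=-10*y^2 + 9*y + 91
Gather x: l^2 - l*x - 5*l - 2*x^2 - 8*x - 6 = l^2 - 5*l - 2*x^2 + x*(-l - 8) - 6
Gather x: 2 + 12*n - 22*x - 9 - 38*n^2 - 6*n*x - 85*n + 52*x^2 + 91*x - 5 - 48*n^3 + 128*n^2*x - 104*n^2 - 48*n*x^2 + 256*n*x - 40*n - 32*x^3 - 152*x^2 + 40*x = -48*n^3 - 142*n^2 - 113*n - 32*x^3 + x^2*(-48*n - 100) + x*(128*n^2 + 250*n + 109) - 12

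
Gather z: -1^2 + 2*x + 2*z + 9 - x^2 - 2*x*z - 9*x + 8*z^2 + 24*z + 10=-x^2 - 7*x + 8*z^2 + z*(26 - 2*x) + 18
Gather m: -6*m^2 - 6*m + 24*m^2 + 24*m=18*m^2 + 18*m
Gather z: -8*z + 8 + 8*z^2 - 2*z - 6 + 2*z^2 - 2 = 10*z^2 - 10*z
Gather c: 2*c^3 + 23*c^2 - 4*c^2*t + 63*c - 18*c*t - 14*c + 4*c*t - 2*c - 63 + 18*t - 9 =2*c^3 + c^2*(23 - 4*t) + c*(47 - 14*t) + 18*t - 72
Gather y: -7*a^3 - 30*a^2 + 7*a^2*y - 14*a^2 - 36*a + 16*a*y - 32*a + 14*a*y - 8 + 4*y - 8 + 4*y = -7*a^3 - 44*a^2 - 68*a + y*(7*a^2 + 30*a + 8) - 16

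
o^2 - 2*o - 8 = (o - 4)*(o + 2)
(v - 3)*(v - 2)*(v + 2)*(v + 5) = v^4 + 2*v^3 - 19*v^2 - 8*v + 60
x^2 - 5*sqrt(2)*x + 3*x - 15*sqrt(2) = (x + 3)*(x - 5*sqrt(2))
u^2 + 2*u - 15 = (u - 3)*(u + 5)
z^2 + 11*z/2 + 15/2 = (z + 5/2)*(z + 3)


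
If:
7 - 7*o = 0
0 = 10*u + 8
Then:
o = 1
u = -4/5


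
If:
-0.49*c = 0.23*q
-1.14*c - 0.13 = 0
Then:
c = -0.11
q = 0.24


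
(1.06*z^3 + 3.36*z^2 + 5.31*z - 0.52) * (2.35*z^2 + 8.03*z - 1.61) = 2.491*z^5 + 16.4078*z^4 + 37.7527*z^3 + 36.0077*z^2 - 12.7247*z + 0.8372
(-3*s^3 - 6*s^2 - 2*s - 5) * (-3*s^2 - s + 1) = 9*s^5 + 21*s^4 + 9*s^3 + 11*s^2 + 3*s - 5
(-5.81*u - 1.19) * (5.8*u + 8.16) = -33.698*u^2 - 54.3116*u - 9.7104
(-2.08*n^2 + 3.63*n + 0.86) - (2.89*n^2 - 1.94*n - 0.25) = -4.97*n^2 + 5.57*n + 1.11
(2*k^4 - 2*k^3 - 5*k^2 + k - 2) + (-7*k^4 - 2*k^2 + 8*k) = -5*k^4 - 2*k^3 - 7*k^2 + 9*k - 2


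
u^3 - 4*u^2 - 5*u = u*(u - 5)*(u + 1)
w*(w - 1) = w^2 - w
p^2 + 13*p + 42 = (p + 6)*(p + 7)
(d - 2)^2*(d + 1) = d^3 - 3*d^2 + 4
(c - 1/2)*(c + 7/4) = c^2 + 5*c/4 - 7/8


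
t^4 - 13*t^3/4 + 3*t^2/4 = t^2*(t - 3)*(t - 1/4)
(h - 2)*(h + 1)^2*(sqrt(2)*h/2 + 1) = sqrt(2)*h^4/2 + h^3 - 3*sqrt(2)*h^2/2 - 3*h - sqrt(2)*h - 2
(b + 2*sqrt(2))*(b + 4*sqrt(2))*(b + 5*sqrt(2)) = b^3 + 11*sqrt(2)*b^2 + 76*b + 80*sqrt(2)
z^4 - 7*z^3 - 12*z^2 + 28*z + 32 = (z - 8)*(z - 2)*(z + 1)*(z + 2)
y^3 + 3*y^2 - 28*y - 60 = (y - 5)*(y + 2)*(y + 6)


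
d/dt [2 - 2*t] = -2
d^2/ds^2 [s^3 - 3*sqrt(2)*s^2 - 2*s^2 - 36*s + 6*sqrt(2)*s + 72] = 6*s - 6*sqrt(2) - 4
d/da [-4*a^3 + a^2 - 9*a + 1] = -12*a^2 + 2*a - 9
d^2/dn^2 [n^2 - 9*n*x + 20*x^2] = 2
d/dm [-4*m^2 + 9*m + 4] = 9 - 8*m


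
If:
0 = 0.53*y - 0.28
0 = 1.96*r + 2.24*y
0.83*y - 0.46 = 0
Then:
No Solution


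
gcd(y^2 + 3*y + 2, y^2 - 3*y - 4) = y + 1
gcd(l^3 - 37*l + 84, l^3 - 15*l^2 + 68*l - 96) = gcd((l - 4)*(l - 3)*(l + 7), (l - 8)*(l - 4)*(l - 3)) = l^2 - 7*l + 12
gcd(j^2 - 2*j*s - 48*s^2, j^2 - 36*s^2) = j + 6*s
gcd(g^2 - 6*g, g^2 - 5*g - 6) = g - 6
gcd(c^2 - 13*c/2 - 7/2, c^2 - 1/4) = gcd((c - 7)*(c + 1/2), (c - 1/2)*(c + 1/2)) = c + 1/2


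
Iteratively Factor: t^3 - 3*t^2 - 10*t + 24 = (t - 4)*(t^2 + t - 6) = (t - 4)*(t - 2)*(t + 3)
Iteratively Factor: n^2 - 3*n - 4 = (n - 4)*(n + 1)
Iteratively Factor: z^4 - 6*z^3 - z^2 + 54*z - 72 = (z - 3)*(z^3 - 3*z^2 - 10*z + 24) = (z - 3)*(z + 3)*(z^2 - 6*z + 8) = (z - 4)*(z - 3)*(z + 3)*(z - 2)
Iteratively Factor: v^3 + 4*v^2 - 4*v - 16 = (v + 4)*(v^2 - 4) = (v - 2)*(v + 4)*(v + 2)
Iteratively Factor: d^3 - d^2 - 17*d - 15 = (d + 3)*(d^2 - 4*d - 5) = (d + 1)*(d + 3)*(d - 5)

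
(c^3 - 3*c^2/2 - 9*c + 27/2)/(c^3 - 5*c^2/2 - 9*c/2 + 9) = (c + 3)/(c + 2)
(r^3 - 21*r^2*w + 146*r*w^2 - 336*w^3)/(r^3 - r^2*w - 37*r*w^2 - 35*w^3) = (r^2 - 14*r*w + 48*w^2)/(r^2 + 6*r*w + 5*w^2)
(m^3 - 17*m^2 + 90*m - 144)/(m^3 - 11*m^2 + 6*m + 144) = (m - 3)/(m + 3)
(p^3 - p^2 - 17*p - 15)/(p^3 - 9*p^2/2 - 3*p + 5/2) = 2*(p + 3)/(2*p - 1)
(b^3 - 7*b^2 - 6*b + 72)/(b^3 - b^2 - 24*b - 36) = (b - 4)/(b + 2)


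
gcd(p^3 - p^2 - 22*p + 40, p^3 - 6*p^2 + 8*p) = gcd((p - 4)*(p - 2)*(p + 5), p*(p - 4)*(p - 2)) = p^2 - 6*p + 8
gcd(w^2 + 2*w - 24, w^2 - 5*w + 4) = w - 4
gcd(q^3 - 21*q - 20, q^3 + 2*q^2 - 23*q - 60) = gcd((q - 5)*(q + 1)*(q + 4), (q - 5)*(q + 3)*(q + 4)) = q^2 - q - 20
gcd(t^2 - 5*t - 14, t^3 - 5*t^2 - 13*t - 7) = t - 7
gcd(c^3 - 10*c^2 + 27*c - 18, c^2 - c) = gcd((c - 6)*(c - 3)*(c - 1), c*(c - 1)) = c - 1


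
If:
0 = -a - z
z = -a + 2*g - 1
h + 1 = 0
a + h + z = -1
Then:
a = -z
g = 1/2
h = -1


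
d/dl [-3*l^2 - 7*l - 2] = -6*l - 7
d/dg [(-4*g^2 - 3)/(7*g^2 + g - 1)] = (-4*g^2 + 50*g + 3)/(49*g^4 + 14*g^3 - 13*g^2 - 2*g + 1)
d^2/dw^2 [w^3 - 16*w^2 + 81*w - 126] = 6*w - 32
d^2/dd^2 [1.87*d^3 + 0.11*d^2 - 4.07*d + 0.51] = 11.22*d + 0.22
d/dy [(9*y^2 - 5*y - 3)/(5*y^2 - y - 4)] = (16*y^2 - 42*y + 17)/(25*y^4 - 10*y^3 - 39*y^2 + 8*y + 16)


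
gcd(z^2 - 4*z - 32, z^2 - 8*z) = z - 8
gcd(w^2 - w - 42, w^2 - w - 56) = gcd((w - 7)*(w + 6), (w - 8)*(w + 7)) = 1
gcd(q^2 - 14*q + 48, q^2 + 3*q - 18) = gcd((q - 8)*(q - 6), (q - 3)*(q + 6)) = 1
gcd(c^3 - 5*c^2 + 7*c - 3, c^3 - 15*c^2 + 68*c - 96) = c - 3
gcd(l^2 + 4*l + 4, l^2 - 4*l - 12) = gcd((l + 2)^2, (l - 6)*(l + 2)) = l + 2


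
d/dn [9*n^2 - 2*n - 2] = 18*n - 2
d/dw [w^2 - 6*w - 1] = 2*w - 6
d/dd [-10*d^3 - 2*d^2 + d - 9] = -30*d^2 - 4*d + 1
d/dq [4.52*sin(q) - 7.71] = 4.52*cos(q)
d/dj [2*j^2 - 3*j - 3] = 4*j - 3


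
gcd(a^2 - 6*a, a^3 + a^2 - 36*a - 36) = a - 6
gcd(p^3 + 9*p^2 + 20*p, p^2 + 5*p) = p^2 + 5*p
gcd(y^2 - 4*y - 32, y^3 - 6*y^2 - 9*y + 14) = 1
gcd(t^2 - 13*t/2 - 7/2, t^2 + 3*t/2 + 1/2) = t + 1/2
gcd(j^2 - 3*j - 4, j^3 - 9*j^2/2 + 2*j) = j - 4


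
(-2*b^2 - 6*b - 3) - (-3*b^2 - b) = b^2 - 5*b - 3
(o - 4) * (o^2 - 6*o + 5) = o^3 - 10*o^2 + 29*o - 20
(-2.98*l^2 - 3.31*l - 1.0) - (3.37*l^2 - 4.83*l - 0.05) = -6.35*l^2 + 1.52*l - 0.95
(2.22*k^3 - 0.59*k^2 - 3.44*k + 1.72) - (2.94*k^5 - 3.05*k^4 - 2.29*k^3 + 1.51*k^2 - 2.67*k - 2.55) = -2.94*k^5 + 3.05*k^4 + 4.51*k^3 - 2.1*k^2 - 0.77*k + 4.27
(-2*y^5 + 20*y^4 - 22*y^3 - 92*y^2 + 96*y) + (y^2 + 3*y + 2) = -2*y^5 + 20*y^4 - 22*y^3 - 91*y^2 + 99*y + 2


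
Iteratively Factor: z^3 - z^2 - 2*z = (z + 1)*(z^2 - 2*z) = z*(z + 1)*(z - 2)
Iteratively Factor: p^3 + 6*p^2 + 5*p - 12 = (p + 3)*(p^2 + 3*p - 4) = (p - 1)*(p + 3)*(p + 4)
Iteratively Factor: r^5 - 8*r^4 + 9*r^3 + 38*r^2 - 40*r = (r)*(r^4 - 8*r^3 + 9*r^2 + 38*r - 40) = r*(r - 1)*(r^3 - 7*r^2 + 2*r + 40) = r*(r - 1)*(r + 2)*(r^2 - 9*r + 20) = r*(r - 5)*(r - 1)*(r + 2)*(r - 4)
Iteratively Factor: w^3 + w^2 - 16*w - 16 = (w - 4)*(w^2 + 5*w + 4) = (w - 4)*(w + 4)*(w + 1)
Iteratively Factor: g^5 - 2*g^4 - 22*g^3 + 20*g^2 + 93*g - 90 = (g - 5)*(g^4 + 3*g^3 - 7*g^2 - 15*g + 18) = (g - 5)*(g + 3)*(g^3 - 7*g + 6) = (g - 5)*(g + 3)^2*(g^2 - 3*g + 2) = (g - 5)*(g - 1)*(g + 3)^2*(g - 2)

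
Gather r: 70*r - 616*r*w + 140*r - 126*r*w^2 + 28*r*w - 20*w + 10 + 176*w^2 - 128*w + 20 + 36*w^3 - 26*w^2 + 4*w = r*(-126*w^2 - 588*w + 210) + 36*w^3 + 150*w^2 - 144*w + 30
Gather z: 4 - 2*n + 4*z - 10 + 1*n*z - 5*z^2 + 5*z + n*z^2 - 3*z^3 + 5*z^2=n*z^2 - 2*n - 3*z^3 + z*(n + 9) - 6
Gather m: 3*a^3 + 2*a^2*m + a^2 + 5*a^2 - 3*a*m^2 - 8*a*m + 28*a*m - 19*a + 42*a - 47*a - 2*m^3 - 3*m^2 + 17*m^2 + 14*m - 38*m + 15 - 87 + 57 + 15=3*a^3 + 6*a^2 - 24*a - 2*m^3 + m^2*(14 - 3*a) + m*(2*a^2 + 20*a - 24)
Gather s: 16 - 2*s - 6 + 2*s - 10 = 0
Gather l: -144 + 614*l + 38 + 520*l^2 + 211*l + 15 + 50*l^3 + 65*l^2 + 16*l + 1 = 50*l^3 + 585*l^2 + 841*l - 90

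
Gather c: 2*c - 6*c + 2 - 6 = -4*c - 4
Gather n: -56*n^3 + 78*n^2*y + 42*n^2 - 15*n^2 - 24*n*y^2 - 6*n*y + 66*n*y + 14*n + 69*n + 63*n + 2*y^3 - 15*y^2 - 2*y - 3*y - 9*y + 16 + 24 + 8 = -56*n^3 + n^2*(78*y + 27) + n*(-24*y^2 + 60*y + 146) + 2*y^3 - 15*y^2 - 14*y + 48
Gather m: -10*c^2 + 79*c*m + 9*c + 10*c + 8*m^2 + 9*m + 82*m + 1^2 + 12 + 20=-10*c^2 + 19*c + 8*m^2 + m*(79*c + 91) + 33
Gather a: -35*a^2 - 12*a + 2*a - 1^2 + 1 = -35*a^2 - 10*a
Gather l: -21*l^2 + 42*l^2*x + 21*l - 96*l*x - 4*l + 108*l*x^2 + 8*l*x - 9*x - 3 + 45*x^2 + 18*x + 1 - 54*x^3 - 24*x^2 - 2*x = l^2*(42*x - 21) + l*(108*x^2 - 88*x + 17) - 54*x^3 + 21*x^2 + 7*x - 2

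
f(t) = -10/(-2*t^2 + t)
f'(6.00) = -0.05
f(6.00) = 0.15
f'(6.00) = -0.05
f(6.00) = 0.15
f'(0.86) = -63.64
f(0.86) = 16.15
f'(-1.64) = 1.53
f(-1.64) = 1.42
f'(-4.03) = 0.13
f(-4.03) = 0.27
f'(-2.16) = 0.73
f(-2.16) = 0.87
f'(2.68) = -0.71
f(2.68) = 0.86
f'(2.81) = -0.61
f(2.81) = 0.77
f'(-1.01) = 5.42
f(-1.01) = 3.28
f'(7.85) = -0.02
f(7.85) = 0.09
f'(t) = -10*(4*t - 1)/(-2*t^2 + t)^2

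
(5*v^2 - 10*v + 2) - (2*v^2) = 3*v^2 - 10*v + 2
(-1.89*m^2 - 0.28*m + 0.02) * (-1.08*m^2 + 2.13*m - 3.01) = 2.0412*m^4 - 3.7233*m^3 + 5.0709*m^2 + 0.8854*m - 0.0602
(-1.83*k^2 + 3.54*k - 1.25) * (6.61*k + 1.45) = -12.0963*k^3 + 20.7459*k^2 - 3.1295*k - 1.8125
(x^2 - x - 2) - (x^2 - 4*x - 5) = 3*x + 3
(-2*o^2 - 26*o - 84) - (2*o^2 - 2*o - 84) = -4*o^2 - 24*o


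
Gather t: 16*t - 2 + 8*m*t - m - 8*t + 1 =-m + t*(8*m + 8) - 1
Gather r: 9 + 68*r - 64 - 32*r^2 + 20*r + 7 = -32*r^2 + 88*r - 48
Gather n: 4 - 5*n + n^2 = n^2 - 5*n + 4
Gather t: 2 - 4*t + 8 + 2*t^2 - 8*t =2*t^2 - 12*t + 10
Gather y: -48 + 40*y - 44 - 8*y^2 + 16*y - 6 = -8*y^2 + 56*y - 98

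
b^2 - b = b*(b - 1)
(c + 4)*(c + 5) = c^2 + 9*c + 20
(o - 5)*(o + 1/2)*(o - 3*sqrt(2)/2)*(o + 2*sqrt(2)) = o^4 - 9*o^3/2 + sqrt(2)*o^3/2 - 17*o^2/2 - 9*sqrt(2)*o^2/4 - 5*sqrt(2)*o/4 + 27*o + 15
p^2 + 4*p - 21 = (p - 3)*(p + 7)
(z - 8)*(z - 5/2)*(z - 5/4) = z^3 - 47*z^2/4 + 265*z/8 - 25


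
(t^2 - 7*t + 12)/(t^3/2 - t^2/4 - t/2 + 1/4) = 4*(t^2 - 7*t + 12)/(2*t^3 - t^2 - 2*t + 1)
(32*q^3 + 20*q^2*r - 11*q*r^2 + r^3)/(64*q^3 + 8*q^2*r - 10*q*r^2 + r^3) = (q + r)/(2*q + r)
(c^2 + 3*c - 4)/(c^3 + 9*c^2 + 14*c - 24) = 1/(c + 6)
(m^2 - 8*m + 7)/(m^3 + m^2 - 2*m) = (m - 7)/(m*(m + 2))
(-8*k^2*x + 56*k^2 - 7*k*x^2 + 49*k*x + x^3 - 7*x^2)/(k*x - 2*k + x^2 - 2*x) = (-8*k*x + 56*k + x^2 - 7*x)/(x - 2)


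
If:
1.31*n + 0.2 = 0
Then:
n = -0.15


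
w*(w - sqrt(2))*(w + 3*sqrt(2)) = w^3 + 2*sqrt(2)*w^2 - 6*w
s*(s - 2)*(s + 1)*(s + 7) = s^4 + 6*s^3 - 9*s^2 - 14*s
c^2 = c^2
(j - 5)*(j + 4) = j^2 - j - 20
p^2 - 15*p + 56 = (p - 8)*(p - 7)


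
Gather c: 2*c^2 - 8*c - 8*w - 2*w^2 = 2*c^2 - 8*c - 2*w^2 - 8*w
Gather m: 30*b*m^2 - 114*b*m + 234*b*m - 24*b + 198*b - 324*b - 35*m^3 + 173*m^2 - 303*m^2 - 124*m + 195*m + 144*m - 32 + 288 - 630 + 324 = -150*b - 35*m^3 + m^2*(30*b - 130) + m*(120*b + 215) - 50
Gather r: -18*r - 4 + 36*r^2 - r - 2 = 36*r^2 - 19*r - 6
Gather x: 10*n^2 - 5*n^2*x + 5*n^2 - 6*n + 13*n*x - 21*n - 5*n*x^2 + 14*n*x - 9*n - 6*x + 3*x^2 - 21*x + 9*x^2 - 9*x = 15*n^2 - 36*n + x^2*(12 - 5*n) + x*(-5*n^2 + 27*n - 36)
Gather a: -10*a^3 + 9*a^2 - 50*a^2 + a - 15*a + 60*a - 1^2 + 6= -10*a^3 - 41*a^2 + 46*a + 5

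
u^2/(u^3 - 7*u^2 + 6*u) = u/(u^2 - 7*u + 6)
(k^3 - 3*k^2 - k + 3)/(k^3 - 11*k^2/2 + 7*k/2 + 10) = 2*(k^2 - 4*k + 3)/(2*k^2 - 13*k + 20)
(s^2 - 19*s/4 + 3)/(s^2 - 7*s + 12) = (s - 3/4)/(s - 3)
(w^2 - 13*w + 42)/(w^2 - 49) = (w - 6)/(w + 7)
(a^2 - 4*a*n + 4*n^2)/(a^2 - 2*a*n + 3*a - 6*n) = (a - 2*n)/(a + 3)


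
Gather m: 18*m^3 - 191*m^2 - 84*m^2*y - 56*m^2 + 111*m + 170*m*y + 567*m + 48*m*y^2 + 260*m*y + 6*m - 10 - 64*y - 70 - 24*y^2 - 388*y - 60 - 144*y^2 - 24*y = 18*m^3 + m^2*(-84*y - 247) + m*(48*y^2 + 430*y + 684) - 168*y^2 - 476*y - 140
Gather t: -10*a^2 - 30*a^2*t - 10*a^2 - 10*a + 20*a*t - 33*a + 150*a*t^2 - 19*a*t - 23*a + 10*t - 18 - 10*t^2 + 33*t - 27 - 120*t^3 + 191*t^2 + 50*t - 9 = -20*a^2 - 66*a - 120*t^3 + t^2*(150*a + 181) + t*(-30*a^2 + a + 93) - 54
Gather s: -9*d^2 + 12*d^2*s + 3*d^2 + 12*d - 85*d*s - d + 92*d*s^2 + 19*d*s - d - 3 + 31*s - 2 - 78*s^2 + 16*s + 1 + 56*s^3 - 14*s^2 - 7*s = -6*d^2 + 10*d + 56*s^3 + s^2*(92*d - 92) + s*(12*d^2 - 66*d + 40) - 4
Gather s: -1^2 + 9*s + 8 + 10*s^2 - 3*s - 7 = 10*s^2 + 6*s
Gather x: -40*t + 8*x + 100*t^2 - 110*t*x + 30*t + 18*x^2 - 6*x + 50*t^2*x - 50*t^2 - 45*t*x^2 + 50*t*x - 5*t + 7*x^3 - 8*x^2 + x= 50*t^2 - 15*t + 7*x^3 + x^2*(10 - 45*t) + x*(50*t^2 - 60*t + 3)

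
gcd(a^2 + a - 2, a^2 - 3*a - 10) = a + 2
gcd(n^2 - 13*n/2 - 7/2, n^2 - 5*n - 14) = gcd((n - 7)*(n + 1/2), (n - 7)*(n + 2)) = n - 7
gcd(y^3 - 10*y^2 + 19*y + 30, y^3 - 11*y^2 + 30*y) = y^2 - 11*y + 30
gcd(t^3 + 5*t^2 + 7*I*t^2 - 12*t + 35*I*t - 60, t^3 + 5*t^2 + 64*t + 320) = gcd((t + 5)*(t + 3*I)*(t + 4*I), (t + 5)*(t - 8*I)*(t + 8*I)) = t + 5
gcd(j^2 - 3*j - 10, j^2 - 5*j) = j - 5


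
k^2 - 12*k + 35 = (k - 7)*(k - 5)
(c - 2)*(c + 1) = c^2 - c - 2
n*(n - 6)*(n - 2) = n^3 - 8*n^2 + 12*n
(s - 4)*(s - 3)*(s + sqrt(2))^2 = s^4 - 7*s^3 + 2*sqrt(2)*s^3 - 14*sqrt(2)*s^2 + 14*s^2 - 14*s + 24*sqrt(2)*s + 24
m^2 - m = m*(m - 1)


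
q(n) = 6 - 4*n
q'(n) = -4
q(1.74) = -0.96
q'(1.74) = -4.00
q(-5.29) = 27.16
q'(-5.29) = -4.00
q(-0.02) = 6.08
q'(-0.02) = -4.00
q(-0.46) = 7.84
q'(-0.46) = -4.00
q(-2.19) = 14.76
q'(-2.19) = -4.00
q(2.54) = -4.16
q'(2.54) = -4.00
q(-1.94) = 13.76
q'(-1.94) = -4.00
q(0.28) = 4.88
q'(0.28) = -4.00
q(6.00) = -18.00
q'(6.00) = -4.00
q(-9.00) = 42.00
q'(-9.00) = -4.00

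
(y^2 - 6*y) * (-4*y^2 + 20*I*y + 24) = -4*y^4 + 24*y^3 + 20*I*y^3 + 24*y^2 - 120*I*y^2 - 144*y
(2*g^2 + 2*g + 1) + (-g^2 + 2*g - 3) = g^2 + 4*g - 2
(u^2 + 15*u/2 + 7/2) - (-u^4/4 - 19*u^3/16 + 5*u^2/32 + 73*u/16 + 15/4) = u^4/4 + 19*u^3/16 + 27*u^2/32 + 47*u/16 - 1/4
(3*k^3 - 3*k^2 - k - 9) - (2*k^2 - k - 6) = 3*k^3 - 5*k^2 - 3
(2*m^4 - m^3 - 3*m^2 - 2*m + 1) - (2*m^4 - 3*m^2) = -m^3 - 2*m + 1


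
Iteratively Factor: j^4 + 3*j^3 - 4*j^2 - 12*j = (j)*(j^3 + 3*j^2 - 4*j - 12) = j*(j + 2)*(j^2 + j - 6) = j*(j - 2)*(j + 2)*(j + 3)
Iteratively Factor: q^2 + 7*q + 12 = (q + 3)*(q + 4)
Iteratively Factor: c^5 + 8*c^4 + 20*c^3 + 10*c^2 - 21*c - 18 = (c + 3)*(c^4 + 5*c^3 + 5*c^2 - 5*c - 6) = (c + 3)^2*(c^3 + 2*c^2 - c - 2) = (c + 2)*(c + 3)^2*(c^2 - 1) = (c + 1)*(c + 2)*(c + 3)^2*(c - 1)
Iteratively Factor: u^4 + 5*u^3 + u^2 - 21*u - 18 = (u + 3)*(u^3 + 2*u^2 - 5*u - 6) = (u + 3)^2*(u^2 - u - 2) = (u + 1)*(u + 3)^2*(u - 2)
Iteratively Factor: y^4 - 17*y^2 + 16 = (y + 1)*(y^3 - y^2 - 16*y + 16) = (y - 4)*(y + 1)*(y^2 + 3*y - 4) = (y - 4)*(y - 1)*(y + 1)*(y + 4)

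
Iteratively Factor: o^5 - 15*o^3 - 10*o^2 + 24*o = (o + 3)*(o^4 - 3*o^3 - 6*o^2 + 8*o) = (o - 1)*(o + 3)*(o^3 - 2*o^2 - 8*o) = (o - 4)*(o - 1)*(o + 3)*(o^2 + 2*o) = o*(o - 4)*(o - 1)*(o + 3)*(o + 2)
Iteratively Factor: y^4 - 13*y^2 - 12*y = (y + 3)*(y^3 - 3*y^2 - 4*y) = (y + 1)*(y + 3)*(y^2 - 4*y) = (y - 4)*(y + 1)*(y + 3)*(y)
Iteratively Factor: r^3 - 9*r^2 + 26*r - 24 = (r - 2)*(r^2 - 7*r + 12) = (r - 4)*(r - 2)*(r - 3)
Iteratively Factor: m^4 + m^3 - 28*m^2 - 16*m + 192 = (m + 4)*(m^3 - 3*m^2 - 16*m + 48) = (m + 4)^2*(m^2 - 7*m + 12) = (m - 3)*(m + 4)^2*(m - 4)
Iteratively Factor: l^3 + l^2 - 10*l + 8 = (l + 4)*(l^2 - 3*l + 2) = (l - 2)*(l + 4)*(l - 1)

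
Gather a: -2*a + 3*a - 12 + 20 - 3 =a + 5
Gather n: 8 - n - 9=-n - 1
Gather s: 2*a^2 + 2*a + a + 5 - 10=2*a^2 + 3*a - 5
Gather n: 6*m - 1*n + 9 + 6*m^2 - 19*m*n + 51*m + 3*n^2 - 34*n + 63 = 6*m^2 + 57*m + 3*n^2 + n*(-19*m - 35) + 72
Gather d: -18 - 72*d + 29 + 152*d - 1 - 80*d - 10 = 0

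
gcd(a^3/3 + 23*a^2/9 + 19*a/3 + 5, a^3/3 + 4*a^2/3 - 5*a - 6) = 1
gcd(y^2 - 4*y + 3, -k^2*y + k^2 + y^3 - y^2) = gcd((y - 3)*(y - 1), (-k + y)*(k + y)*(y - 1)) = y - 1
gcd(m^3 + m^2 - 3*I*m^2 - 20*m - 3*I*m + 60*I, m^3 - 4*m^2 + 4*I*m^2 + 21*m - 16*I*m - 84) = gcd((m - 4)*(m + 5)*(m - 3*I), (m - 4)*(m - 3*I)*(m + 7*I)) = m^2 + m*(-4 - 3*I) + 12*I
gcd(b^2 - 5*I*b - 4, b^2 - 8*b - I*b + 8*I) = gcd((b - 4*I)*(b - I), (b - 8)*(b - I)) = b - I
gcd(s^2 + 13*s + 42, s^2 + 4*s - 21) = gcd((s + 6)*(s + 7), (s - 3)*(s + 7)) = s + 7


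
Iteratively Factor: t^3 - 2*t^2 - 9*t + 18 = (t - 3)*(t^2 + t - 6) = (t - 3)*(t - 2)*(t + 3)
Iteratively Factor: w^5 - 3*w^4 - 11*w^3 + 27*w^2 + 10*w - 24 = (w + 1)*(w^4 - 4*w^3 - 7*w^2 + 34*w - 24) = (w + 1)*(w + 3)*(w^3 - 7*w^2 + 14*w - 8) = (w - 4)*(w + 1)*(w + 3)*(w^2 - 3*w + 2) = (w - 4)*(w - 2)*(w + 1)*(w + 3)*(w - 1)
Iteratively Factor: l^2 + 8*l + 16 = (l + 4)*(l + 4)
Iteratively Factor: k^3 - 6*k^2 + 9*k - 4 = (k - 1)*(k^2 - 5*k + 4) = (k - 4)*(k - 1)*(k - 1)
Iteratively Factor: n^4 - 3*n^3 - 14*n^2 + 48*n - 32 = (n - 1)*(n^3 - 2*n^2 - 16*n + 32) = (n - 1)*(n + 4)*(n^2 - 6*n + 8) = (n - 2)*(n - 1)*(n + 4)*(n - 4)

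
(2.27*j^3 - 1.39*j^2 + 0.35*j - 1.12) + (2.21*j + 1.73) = 2.27*j^3 - 1.39*j^2 + 2.56*j + 0.61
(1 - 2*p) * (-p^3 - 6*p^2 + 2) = 2*p^4 + 11*p^3 - 6*p^2 - 4*p + 2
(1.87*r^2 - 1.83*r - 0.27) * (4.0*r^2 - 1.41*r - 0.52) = 7.48*r^4 - 9.9567*r^3 + 0.5279*r^2 + 1.3323*r + 0.1404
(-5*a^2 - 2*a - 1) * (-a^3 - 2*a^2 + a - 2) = 5*a^5 + 12*a^4 + 10*a^2 + 3*a + 2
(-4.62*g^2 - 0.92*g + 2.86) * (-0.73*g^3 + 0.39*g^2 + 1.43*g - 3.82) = 3.3726*g^5 - 1.1302*g^4 - 9.0532*g^3 + 17.4482*g^2 + 7.6042*g - 10.9252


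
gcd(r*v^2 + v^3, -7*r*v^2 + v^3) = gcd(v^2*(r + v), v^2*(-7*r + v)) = v^2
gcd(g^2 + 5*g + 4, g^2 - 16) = g + 4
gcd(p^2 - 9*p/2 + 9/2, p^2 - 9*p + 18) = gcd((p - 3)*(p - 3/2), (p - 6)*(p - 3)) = p - 3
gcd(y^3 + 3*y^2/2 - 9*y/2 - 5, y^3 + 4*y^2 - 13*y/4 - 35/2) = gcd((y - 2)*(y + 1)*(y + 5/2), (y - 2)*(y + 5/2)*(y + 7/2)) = y^2 + y/2 - 5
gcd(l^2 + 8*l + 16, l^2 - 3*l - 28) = l + 4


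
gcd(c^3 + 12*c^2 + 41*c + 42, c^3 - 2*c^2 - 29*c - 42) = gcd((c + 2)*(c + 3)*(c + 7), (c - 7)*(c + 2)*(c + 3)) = c^2 + 5*c + 6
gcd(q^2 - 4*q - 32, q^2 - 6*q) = 1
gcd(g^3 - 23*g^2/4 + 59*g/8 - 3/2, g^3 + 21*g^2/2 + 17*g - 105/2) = g - 3/2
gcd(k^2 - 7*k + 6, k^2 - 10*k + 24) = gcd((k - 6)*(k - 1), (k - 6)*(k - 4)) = k - 6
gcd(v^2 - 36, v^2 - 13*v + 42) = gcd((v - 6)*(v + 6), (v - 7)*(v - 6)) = v - 6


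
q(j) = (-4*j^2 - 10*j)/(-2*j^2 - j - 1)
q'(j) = (-8*j - 10)/(-2*j^2 - j - 1) + (4*j + 1)*(-4*j^2 - 10*j)/(-2*j^2 - j - 1)^2 = 2*(-8*j^2 + 4*j + 5)/(4*j^4 + 4*j^3 + 5*j^2 + 2*j + 1)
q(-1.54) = -1.41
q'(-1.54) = -2.28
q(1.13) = 3.50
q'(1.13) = -0.06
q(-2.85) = 0.28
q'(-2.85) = -0.69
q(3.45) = 2.91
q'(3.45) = -0.19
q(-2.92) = 0.32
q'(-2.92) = -0.65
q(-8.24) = 1.47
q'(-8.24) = -0.07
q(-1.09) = -2.69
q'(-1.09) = -3.39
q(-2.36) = -0.14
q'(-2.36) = -1.02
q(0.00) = 0.00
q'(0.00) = 10.00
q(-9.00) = 1.52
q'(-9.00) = -0.06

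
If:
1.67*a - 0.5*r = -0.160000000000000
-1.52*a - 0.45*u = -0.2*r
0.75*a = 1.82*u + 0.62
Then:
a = 0.21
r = 1.02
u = -0.25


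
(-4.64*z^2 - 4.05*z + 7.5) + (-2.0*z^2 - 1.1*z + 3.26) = -6.64*z^2 - 5.15*z + 10.76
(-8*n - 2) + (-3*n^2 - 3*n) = -3*n^2 - 11*n - 2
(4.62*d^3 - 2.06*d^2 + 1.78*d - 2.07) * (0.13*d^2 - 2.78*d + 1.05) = 0.6006*d^5 - 13.1114*d^4 + 10.8092*d^3 - 7.3805*d^2 + 7.6236*d - 2.1735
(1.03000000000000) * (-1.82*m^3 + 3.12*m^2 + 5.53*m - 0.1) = -1.8746*m^3 + 3.2136*m^2 + 5.6959*m - 0.103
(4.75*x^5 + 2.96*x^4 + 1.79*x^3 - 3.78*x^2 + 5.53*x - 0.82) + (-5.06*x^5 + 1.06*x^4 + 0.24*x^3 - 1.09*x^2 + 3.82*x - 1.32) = -0.31*x^5 + 4.02*x^4 + 2.03*x^3 - 4.87*x^2 + 9.35*x - 2.14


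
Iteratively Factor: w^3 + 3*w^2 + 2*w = (w + 1)*(w^2 + 2*w) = (w + 1)*(w + 2)*(w)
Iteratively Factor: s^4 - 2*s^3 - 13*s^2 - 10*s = (s - 5)*(s^3 + 3*s^2 + 2*s) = (s - 5)*(s + 1)*(s^2 + 2*s) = (s - 5)*(s + 1)*(s + 2)*(s)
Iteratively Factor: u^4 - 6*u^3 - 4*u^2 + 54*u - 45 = (u - 1)*(u^3 - 5*u^2 - 9*u + 45) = (u - 3)*(u - 1)*(u^2 - 2*u - 15) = (u - 3)*(u - 1)*(u + 3)*(u - 5)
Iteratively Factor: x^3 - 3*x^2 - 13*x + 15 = (x + 3)*(x^2 - 6*x + 5) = (x - 1)*(x + 3)*(x - 5)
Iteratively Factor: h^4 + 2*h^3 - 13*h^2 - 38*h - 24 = (h + 1)*(h^3 + h^2 - 14*h - 24) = (h + 1)*(h + 2)*(h^2 - h - 12) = (h + 1)*(h + 2)*(h + 3)*(h - 4)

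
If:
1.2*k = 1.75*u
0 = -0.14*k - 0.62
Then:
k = -4.43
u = -3.04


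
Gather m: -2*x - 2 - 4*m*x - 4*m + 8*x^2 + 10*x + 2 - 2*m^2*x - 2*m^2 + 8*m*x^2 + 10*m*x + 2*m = m^2*(-2*x - 2) + m*(8*x^2 + 6*x - 2) + 8*x^2 + 8*x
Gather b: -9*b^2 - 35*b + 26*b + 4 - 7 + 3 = -9*b^2 - 9*b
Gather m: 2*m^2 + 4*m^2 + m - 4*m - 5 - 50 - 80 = 6*m^2 - 3*m - 135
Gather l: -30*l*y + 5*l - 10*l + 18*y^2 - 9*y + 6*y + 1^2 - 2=l*(-30*y - 5) + 18*y^2 - 3*y - 1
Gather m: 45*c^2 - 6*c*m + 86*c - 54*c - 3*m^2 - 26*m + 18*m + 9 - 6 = 45*c^2 + 32*c - 3*m^2 + m*(-6*c - 8) + 3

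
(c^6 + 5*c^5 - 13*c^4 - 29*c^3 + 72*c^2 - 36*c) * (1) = c^6 + 5*c^5 - 13*c^4 - 29*c^3 + 72*c^2 - 36*c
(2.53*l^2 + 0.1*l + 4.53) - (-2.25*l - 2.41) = 2.53*l^2 + 2.35*l + 6.94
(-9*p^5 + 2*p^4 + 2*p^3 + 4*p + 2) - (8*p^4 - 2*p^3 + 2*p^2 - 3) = -9*p^5 - 6*p^4 + 4*p^3 - 2*p^2 + 4*p + 5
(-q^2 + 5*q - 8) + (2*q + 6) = -q^2 + 7*q - 2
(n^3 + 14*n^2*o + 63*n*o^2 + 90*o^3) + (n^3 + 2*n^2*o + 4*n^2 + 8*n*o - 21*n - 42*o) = 2*n^3 + 16*n^2*o + 4*n^2 + 63*n*o^2 + 8*n*o - 21*n + 90*o^3 - 42*o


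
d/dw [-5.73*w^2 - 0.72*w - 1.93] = -11.46*w - 0.72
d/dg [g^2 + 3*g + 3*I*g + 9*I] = 2*g + 3 + 3*I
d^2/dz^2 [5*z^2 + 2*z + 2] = 10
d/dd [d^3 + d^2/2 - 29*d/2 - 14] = 3*d^2 + d - 29/2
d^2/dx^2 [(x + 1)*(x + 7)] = 2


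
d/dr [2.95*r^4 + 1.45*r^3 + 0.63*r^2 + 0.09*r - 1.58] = 11.8*r^3 + 4.35*r^2 + 1.26*r + 0.09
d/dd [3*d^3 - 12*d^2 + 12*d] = 9*d^2 - 24*d + 12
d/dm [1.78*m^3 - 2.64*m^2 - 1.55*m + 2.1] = 5.34*m^2 - 5.28*m - 1.55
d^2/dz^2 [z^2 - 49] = 2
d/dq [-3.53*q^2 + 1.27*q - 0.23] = 1.27 - 7.06*q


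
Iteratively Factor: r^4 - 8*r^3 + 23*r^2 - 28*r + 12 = (r - 2)*(r^3 - 6*r^2 + 11*r - 6) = (r - 3)*(r - 2)*(r^2 - 3*r + 2) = (r - 3)*(r - 2)*(r - 1)*(r - 2)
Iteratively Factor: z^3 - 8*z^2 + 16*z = (z - 4)*(z^2 - 4*z) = z*(z - 4)*(z - 4)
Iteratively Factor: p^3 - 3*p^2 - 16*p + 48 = (p - 3)*(p^2 - 16) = (p - 3)*(p + 4)*(p - 4)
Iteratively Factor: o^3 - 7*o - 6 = (o + 1)*(o^2 - o - 6) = (o + 1)*(o + 2)*(o - 3)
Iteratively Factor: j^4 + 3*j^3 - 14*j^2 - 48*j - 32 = (j + 2)*(j^3 + j^2 - 16*j - 16) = (j + 2)*(j + 4)*(j^2 - 3*j - 4) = (j - 4)*(j + 2)*(j + 4)*(j + 1)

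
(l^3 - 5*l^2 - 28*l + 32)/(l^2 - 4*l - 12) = (-l^3 + 5*l^2 + 28*l - 32)/(-l^2 + 4*l + 12)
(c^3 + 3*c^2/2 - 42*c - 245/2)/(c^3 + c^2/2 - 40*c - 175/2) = (2*c + 7)/(2*c + 5)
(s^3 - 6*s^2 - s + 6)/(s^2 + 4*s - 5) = (s^2 - 5*s - 6)/(s + 5)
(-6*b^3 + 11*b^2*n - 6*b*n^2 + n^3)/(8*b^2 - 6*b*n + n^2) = (-3*b^2 + 4*b*n - n^2)/(4*b - n)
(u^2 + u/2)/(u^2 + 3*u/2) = (2*u + 1)/(2*u + 3)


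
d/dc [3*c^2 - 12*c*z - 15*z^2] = 6*c - 12*z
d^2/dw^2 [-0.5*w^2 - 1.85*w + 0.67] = -1.00000000000000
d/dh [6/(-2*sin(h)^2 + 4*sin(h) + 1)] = 24*(sin(h) - 1)*cos(h)/(4*sin(h) + cos(2*h))^2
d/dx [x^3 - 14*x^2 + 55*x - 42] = 3*x^2 - 28*x + 55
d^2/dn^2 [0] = 0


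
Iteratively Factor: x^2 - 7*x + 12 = (x - 3)*(x - 4)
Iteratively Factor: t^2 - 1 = (t - 1)*(t + 1)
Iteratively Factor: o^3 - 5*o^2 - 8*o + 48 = (o - 4)*(o^2 - o - 12) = (o - 4)*(o + 3)*(o - 4)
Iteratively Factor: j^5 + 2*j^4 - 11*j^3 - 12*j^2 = (j + 4)*(j^4 - 2*j^3 - 3*j^2) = j*(j + 4)*(j^3 - 2*j^2 - 3*j) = j^2*(j + 4)*(j^2 - 2*j - 3) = j^2*(j - 3)*(j + 4)*(j + 1)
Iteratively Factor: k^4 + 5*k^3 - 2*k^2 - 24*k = (k - 2)*(k^3 + 7*k^2 + 12*k) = (k - 2)*(k + 3)*(k^2 + 4*k) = k*(k - 2)*(k + 3)*(k + 4)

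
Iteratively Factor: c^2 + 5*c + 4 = (c + 1)*(c + 4)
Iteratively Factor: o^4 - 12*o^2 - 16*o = (o + 2)*(o^3 - 2*o^2 - 8*o) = (o - 4)*(o + 2)*(o^2 + 2*o) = o*(o - 4)*(o + 2)*(o + 2)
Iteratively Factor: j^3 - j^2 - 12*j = (j)*(j^2 - j - 12) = j*(j + 3)*(j - 4)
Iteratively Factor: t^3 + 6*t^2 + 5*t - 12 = (t - 1)*(t^2 + 7*t + 12) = (t - 1)*(t + 3)*(t + 4)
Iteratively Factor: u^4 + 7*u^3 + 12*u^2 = (u + 3)*(u^3 + 4*u^2) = u*(u + 3)*(u^2 + 4*u) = u*(u + 3)*(u + 4)*(u)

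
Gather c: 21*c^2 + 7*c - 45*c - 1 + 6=21*c^2 - 38*c + 5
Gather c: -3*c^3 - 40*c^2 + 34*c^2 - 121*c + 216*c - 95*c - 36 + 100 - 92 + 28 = -3*c^3 - 6*c^2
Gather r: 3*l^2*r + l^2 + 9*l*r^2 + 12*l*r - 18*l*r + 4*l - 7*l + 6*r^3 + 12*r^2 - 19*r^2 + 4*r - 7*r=l^2 - 3*l + 6*r^3 + r^2*(9*l - 7) + r*(3*l^2 - 6*l - 3)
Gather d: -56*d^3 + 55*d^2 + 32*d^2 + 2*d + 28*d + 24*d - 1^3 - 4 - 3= -56*d^3 + 87*d^2 + 54*d - 8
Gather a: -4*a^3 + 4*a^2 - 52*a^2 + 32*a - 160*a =-4*a^3 - 48*a^2 - 128*a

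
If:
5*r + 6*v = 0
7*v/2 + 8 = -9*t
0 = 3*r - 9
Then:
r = 3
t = 1/12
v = -5/2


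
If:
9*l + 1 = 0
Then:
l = -1/9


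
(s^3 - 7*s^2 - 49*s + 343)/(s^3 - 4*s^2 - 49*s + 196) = (s - 7)/(s - 4)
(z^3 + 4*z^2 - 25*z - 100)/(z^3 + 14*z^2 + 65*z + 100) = (z - 5)/(z + 5)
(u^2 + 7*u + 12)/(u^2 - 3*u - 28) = (u + 3)/(u - 7)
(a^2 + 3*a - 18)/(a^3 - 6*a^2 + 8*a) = (a^2 + 3*a - 18)/(a*(a^2 - 6*a + 8))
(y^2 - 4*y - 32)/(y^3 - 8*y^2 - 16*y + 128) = 1/(y - 4)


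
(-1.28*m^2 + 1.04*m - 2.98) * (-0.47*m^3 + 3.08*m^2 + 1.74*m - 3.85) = 0.6016*m^5 - 4.4312*m^4 + 2.3766*m^3 - 2.4408*m^2 - 9.1892*m + 11.473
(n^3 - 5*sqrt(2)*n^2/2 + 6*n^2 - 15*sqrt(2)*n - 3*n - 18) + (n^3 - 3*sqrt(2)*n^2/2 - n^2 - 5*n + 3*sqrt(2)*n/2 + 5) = 2*n^3 - 4*sqrt(2)*n^2 + 5*n^2 - 27*sqrt(2)*n/2 - 8*n - 13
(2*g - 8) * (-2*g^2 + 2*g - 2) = -4*g^3 + 20*g^2 - 20*g + 16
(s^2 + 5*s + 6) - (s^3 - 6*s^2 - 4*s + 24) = -s^3 + 7*s^2 + 9*s - 18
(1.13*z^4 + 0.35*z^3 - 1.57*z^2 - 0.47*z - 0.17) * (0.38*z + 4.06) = 0.4294*z^5 + 4.7208*z^4 + 0.8244*z^3 - 6.5528*z^2 - 1.9728*z - 0.6902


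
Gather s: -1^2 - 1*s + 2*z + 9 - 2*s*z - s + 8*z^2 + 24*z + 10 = s*(-2*z - 2) + 8*z^2 + 26*z + 18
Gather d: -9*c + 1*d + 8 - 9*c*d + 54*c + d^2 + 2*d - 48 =45*c + d^2 + d*(3 - 9*c) - 40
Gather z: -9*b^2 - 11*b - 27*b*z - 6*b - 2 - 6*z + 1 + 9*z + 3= -9*b^2 - 17*b + z*(3 - 27*b) + 2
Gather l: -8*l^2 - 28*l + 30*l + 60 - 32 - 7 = -8*l^2 + 2*l + 21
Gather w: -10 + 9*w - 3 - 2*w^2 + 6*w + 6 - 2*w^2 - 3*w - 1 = -4*w^2 + 12*w - 8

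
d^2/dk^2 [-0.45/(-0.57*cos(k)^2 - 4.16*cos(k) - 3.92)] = (-0.58482*(1 - cos(k)^2)^2 - 3.20112*cos(k)^3 - 4.05801*cos(k)^2 + 13.74048*cos(k) + 14.1489)/(0.57*cos(k)^2 + 4.16*cos(k) + 3.92)^3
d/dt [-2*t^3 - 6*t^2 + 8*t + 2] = -6*t^2 - 12*t + 8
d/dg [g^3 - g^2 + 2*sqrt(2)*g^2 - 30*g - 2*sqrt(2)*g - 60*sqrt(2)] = 3*g^2 - 2*g + 4*sqrt(2)*g - 30 - 2*sqrt(2)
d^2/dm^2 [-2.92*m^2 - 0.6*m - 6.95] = -5.84000000000000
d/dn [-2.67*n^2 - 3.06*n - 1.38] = -5.34*n - 3.06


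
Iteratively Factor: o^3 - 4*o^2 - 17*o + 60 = (o - 5)*(o^2 + o - 12) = (o - 5)*(o + 4)*(o - 3)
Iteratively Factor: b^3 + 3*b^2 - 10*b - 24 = (b + 2)*(b^2 + b - 12) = (b + 2)*(b + 4)*(b - 3)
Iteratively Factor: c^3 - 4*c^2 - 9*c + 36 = (c + 3)*(c^2 - 7*c + 12) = (c - 3)*(c + 3)*(c - 4)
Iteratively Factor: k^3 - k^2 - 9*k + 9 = (k - 3)*(k^2 + 2*k - 3) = (k - 3)*(k - 1)*(k + 3)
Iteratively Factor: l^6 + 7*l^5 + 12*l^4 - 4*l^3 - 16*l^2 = (l - 1)*(l^5 + 8*l^4 + 20*l^3 + 16*l^2) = (l - 1)*(l + 2)*(l^4 + 6*l^3 + 8*l^2) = l*(l - 1)*(l + 2)*(l^3 + 6*l^2 + 8*l) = l*(l - 1)*(l + 2)*(l + 4)*(l^2 + 2*l) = l*(l - 1)*(l + 2)^2*(l + 4)*(l)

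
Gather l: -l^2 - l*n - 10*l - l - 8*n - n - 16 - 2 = -l^2 + l*(-n - 11) - 9*n - 18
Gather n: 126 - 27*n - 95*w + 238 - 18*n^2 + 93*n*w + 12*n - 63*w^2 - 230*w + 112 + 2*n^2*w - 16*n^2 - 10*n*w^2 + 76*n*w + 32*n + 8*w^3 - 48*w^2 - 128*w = n^2*(2*w - 34) + n*(-10*w^2 + 169*w + 17) + 8*w^3 - 111*w^2 - 453*w + 476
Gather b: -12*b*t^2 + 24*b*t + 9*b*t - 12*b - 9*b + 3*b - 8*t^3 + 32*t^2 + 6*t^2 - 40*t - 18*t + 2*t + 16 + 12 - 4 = b*(-12*t^2 + 33*t - 18) - 8*t^3 + 38*t^2 - 56*t + 24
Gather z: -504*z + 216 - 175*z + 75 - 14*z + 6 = 297 - 693*z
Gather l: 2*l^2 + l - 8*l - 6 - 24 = 2*l^2 - 7*l - 30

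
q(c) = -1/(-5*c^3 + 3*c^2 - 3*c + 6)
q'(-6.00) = 0.00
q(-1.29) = -0.04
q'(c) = -(15*c^2 - 6*c + 3)/(-5*c^3 + 3*c^2 - 3*c + 6)^2 = 3*(-5*c^2 + 2*c - 1)/(5*c^3 - 3*c^2 + 3*c - 6)^2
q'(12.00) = 0.00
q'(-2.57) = -0.01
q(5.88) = 0.00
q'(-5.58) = -0.00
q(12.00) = 0.00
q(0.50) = -0.22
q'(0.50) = -0.18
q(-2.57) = -0.01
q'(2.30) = -0.03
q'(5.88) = -0.00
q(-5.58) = -0.00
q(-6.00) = 0.00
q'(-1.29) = -0.05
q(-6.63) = -0.00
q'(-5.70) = -0.00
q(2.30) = 0.02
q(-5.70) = -0.00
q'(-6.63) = -0.00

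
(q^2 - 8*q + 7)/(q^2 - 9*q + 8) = (q - 7)/(q - 8)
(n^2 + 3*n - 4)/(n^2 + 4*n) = (n - 1)/n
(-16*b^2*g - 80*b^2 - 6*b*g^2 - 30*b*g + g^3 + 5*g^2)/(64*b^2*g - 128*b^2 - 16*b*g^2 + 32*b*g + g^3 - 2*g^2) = (-2*b*g - 10*b - g^2 - 5*g)/(8*b*g - 16*b - g^2 + 2*g)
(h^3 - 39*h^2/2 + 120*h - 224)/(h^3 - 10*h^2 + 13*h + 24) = (h^2 - 23*h/2 + 28)/(h^2 - 2*h - 3)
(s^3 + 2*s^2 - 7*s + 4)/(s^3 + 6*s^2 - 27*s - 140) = (s^2 - 2*s + 1)/(s^2 + 2*s - 35)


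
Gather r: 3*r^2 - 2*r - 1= 3*r^2 - 2*r - 1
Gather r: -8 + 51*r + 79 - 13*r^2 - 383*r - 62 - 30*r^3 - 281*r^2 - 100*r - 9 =-30*r^3 - 294*r^2 - 432*r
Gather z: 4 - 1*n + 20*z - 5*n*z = -n + z*(20 - 5*n) + 4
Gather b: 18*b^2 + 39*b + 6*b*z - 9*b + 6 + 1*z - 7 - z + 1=18*b^2 + b*(6*z + 30)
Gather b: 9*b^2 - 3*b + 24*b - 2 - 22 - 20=9*b^2 + 21*b - 44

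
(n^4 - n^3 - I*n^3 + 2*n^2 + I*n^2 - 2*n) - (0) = n^4 - n^3 - I*n^3 + 2*n^2 + I*n^2 - 2*n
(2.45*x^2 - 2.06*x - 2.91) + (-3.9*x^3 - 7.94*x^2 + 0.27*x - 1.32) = -3.9*x^3 - 5.49*x^2 - 1.79*x - 4.23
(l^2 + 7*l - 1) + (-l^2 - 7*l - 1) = -2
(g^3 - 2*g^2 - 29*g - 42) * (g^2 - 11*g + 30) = g^5 - 13*g^4 + 23*g^3 + 217*g^2 - 408*g - 1260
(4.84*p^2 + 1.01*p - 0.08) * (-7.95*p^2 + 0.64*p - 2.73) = -38.478*p^4 - 4.9319*p^3 - 11.9308*p^2 - 2.8085*p + 0.2184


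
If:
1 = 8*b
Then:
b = 1/8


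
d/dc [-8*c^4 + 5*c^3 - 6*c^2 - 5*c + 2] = -32*c^3 + 15*c^2 - 12*c - 5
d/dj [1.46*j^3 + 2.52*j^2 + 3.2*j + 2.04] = 4.38*j^2 + 5.04*j + 3.2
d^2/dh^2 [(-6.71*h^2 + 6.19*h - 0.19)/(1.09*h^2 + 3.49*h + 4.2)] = (1.4210854715202e-14*h^4 + 65.7597000000001*h^3 + 182.955846*h^2 - 174.363594*h - 421.083638)/(1.295029*h^6 + 12.439407*h^5 + 54.798987*h^4 + 138.371869*h^3 + 211.15206*h^2 + 184.6908*h + 74.088)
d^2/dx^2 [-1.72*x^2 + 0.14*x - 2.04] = -3.44000000000000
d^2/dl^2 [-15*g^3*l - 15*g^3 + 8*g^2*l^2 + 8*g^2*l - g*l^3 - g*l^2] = 2*g*(8*g - 3*l - 1)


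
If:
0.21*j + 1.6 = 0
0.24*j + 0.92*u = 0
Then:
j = -7.62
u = 1.99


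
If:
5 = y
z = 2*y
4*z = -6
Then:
No Solution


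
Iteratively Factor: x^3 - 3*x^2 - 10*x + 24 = (x - 4)*(x^2 + x - 6) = (x - 4)*(x + 3)*(x - 2)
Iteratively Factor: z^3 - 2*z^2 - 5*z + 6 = (z + 2)*(z^2 - 4*z + 3) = (z - 3)*(z + 2)*(z - 1)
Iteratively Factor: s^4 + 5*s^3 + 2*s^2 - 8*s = (s + 2)*(s^3 + 3*s^2 - 4*s) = s*(s + 2)*(s^2 + 3*s - 4) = s*(s - 1)*(s + 2)*(s + 4)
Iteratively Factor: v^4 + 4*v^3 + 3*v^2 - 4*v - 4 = (v + 2)*(v^3 + 2*v^2 - v - 2) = (v + 2)^2*(v^2 - 1) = (v - 1)*(v + 2)^2*(v + 1)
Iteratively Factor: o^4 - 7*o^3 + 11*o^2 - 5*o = (o - 1)*(o^3 - 6*o^2 + 5*o) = (o - 5)*(o - 1)*(o^2 - o) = o*(o - 5)*(o - 1)*(o - 1)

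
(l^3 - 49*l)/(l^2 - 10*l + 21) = l*(l + 7)/(l - 3)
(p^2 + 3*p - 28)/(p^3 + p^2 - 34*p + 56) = 1/(p - 2)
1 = 1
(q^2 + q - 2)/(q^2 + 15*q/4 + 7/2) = 4*(q - 1)/(4*q + 7)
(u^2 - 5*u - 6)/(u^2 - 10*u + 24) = (u + 1)/(u - 4)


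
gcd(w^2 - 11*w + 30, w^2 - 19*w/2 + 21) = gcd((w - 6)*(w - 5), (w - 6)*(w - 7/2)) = w - 6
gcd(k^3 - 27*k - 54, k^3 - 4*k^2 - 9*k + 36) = k + 3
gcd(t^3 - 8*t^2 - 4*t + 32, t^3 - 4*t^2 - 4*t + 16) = t^2 - 4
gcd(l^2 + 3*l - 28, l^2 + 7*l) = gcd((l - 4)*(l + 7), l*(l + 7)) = l + 7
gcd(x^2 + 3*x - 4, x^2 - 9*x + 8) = x - 1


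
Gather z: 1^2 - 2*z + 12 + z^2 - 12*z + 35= z^2 - 14*z + 48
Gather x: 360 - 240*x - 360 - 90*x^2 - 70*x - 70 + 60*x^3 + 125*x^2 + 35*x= 60*x^3 + 35*x^2 - 275*x - 70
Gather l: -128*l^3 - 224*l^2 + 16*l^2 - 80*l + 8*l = -128*l^3 - 208*l^2 - 72*l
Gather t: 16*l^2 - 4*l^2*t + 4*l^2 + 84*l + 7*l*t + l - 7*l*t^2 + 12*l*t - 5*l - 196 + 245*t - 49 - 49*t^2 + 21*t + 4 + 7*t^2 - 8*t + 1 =20*l^2 + 80*l + t^2*(-7*l - 42) + t*(-4*l^2 + 19*l + 258) - 240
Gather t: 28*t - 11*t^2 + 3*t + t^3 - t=t^3 - 11*t^2 + 30*t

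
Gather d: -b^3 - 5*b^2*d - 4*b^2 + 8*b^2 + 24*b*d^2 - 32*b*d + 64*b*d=-b^3 + 4*b^2 + 24*b*d^2 + d*(-5*b^2 + 32*b)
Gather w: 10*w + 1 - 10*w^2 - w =-10*w^2 + 9*w + 1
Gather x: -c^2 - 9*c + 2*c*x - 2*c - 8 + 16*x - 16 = -c^2 - 11*c + x*(2*c + 16) - 24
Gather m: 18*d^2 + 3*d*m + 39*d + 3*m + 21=18*d^2 + 39*d + m*(3*d + 3) + 21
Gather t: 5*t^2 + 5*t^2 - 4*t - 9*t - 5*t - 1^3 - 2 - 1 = 10*t^2 - 18*t - 4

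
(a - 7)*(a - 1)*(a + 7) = a^3 - a^2 - 49*a + 49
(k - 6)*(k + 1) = k^2 - 5*k - 6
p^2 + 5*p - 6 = (p - 1)*(p + 6)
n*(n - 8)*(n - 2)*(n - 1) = n^4 - 11*n^3 + 26*n^2 - 16*n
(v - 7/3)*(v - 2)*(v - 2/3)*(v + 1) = v^4 - 4*v^3 + 23*v^2/9 + 40*v/9 - 28/9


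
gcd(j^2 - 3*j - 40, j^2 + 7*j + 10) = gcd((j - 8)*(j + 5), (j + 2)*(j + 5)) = j + 5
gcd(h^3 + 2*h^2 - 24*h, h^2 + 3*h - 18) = h + 6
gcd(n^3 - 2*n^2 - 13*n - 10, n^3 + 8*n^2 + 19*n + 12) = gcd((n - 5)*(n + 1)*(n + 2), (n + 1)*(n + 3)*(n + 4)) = n + 1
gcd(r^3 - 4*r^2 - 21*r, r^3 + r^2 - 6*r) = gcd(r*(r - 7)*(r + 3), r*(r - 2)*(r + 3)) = r^2 + 3*r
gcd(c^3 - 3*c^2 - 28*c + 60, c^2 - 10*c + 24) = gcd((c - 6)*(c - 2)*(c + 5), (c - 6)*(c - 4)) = c - 6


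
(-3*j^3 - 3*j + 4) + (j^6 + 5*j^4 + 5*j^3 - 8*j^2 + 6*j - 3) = j^6 + 5*j^4 + 2*j^3 - 8*j^2 + 3*j + 1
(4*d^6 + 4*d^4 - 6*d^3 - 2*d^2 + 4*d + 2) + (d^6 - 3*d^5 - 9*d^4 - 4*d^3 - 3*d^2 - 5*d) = 5*d^6 - 3*d^5 - 5*d^4 - 10*d^3 - 5*d^2 - d + 2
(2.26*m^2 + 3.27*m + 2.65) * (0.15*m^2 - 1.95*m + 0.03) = 0.339*m^4 - 3.9165*m^3 - 5.9112*m^2 - 5.0694*m + 0.0795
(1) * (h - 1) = h - 1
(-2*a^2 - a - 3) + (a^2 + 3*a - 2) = -a^2 + 2*a - 5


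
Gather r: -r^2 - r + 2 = -r^2 - r + 2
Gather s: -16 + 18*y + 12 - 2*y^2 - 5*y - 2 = -2*y^2 + 13*y - 6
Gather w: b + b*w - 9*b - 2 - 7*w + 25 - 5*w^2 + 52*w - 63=-8*b - 5*w^2 + w*(b + 45) - 40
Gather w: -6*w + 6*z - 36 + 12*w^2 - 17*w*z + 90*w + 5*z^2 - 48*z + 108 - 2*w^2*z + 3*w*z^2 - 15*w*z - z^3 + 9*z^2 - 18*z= w^2*(12 - 2*z) + w*(3*z^2 - 32*z + 84) - z^3 + 14*z^2 - 60*z + 72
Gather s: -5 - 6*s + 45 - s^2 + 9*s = -s^2 + 3*s + 40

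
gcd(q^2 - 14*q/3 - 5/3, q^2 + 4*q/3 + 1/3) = q + 1/3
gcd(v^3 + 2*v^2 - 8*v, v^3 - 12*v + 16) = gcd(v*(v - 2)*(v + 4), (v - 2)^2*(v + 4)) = v^2 + 2*v - 8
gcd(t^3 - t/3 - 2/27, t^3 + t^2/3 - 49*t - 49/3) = t + 1/3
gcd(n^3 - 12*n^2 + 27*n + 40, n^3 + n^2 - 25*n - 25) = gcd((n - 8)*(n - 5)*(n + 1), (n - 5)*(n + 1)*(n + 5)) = n^2 - 4*n - 5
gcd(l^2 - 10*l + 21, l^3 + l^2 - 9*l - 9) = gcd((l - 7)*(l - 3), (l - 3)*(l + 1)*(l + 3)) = l - 3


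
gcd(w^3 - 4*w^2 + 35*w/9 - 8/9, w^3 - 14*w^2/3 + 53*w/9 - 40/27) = w^2 - 3*w + 8/9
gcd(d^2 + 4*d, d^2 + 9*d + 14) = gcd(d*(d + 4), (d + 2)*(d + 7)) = 1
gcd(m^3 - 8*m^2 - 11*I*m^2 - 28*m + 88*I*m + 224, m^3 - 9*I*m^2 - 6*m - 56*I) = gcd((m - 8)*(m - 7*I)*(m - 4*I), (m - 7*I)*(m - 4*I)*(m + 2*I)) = m^2 - 11*I*m - 28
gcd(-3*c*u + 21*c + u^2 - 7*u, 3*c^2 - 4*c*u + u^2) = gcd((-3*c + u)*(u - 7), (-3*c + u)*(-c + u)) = -3*c + u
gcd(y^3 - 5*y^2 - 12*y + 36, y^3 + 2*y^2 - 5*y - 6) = y^2 + y - 6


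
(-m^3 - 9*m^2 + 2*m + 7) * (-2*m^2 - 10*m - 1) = 2*m^5 + 28*m^4 + 87*m^3 - 25*m^2 - 72*m - 7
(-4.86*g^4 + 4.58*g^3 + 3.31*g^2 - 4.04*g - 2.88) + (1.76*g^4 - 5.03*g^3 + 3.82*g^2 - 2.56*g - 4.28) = -3.1*g^4 - 0.45*g^3 + 7.13*g^2 - 6.6*g - 7.16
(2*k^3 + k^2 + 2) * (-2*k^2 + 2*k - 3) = -4*k^5 + 2*k^4 - 4*k^3 - 7*k^2 + 4*k - 6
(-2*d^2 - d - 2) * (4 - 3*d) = 6*d^3 - 5*d^2 + 2*d - 8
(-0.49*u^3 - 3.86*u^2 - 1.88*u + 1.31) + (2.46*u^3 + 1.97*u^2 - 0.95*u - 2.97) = 1.97*u^3 - 1.89*u^2 - 2.83*u - 1.66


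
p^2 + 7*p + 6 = (p + 1)*(p + 6)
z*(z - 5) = z^2 - 5*z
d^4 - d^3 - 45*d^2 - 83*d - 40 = (d - 8)*(d + 1)^2*(d + 5)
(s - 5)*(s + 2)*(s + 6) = s^3 + 3*s^2 - 28*s - 60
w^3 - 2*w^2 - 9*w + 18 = (w - 3)*(w - 2)*(w + 3)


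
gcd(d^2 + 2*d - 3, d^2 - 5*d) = 1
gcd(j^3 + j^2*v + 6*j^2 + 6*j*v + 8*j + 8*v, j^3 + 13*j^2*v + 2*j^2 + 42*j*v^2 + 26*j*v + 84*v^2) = j + 2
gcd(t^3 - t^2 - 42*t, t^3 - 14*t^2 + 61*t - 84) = t - 7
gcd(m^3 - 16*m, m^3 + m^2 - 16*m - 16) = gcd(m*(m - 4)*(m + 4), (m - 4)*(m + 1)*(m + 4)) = m^2 - 16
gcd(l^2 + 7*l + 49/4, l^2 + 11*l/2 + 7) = l + 7/2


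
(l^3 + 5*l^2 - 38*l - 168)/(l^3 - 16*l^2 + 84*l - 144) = (l^2 + 11*l + 28)/(l^2 - 10*l + 24)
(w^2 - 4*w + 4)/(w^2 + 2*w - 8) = (w - 2)/(w + 4)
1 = 1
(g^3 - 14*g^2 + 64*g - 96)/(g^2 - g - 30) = (g^2 - 8*g + 16)/(g + 5)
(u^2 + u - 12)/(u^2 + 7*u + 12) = (u - 3)/(u + 3)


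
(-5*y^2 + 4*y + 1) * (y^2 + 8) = -5*y^4 + 4*y^3 - 39*y^2 + 32*y + 8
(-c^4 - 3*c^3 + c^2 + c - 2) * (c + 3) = -c^5 - 6*c^4 - 8*c^3 + 4*c^2 + c - 6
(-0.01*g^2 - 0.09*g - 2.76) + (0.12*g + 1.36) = -0.01*g^2 + 0.03*g - 1.4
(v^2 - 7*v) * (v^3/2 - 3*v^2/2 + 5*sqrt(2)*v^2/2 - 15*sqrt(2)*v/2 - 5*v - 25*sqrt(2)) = v^5/2 - 5*v^4 + 5*sqrt(2)*v^4/2 - 25*sqrt(2)*v^3 + 11*v^3/2 + 35*v^2 + 55*sqrt(2)*v^2/2 + 175*sqrt(2)*v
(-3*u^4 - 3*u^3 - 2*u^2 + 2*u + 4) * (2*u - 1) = -6*u^5 - 3*u^4 - u^3 + 6*u^2 + 6*u - 4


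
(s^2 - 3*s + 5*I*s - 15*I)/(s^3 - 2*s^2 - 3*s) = (s + 5*I)/(s*(s + 1))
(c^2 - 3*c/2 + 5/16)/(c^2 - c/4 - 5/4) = (c - 1/4)/(c + 1)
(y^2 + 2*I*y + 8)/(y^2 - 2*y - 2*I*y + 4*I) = (y + 4*I)/(y - 2)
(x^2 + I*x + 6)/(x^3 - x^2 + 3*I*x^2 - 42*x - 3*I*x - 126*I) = (x - 2*I)/(x^2 - x - 42)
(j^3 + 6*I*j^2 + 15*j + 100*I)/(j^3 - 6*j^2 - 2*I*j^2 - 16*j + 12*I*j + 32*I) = (j^3 + 6*I*j^2 + 15*j + 100*I)/(j^3 + j^2*(-6 - 2*I) + j*(-16 + 12*I) + 32*I)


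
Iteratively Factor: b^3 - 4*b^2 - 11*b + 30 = (b - 5)*(b^2 + b - 6) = (b - 5)*(b - 2)*(b + 3)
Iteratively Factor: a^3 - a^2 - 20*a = (a)*(a^2 - a - 20) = a*(a - 5)*(a + 4)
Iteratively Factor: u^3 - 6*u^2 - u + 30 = (u - 3)*(u^2 - 3*u - 10) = (u - 5)*(u - 3)*(u + 2)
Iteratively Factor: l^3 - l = (l + 1)*(l^2 - l) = l*(l + 1)*(l - 1)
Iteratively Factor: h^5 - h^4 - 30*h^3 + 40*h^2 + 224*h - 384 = (h - 4)*(h^4 + 3*h^3 - 18*h^2 - 32*h + 96) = (h - 4)*(h + 4)*(h^3 - h^2 - 14*h + 24) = (h - 4)*(h + 4)^2*(h^2 - 5*h + 6) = (h - 4)*(h - 2)*(h + 4)^2*(h - 3)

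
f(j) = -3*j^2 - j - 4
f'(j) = -6*j - 1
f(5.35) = -95.22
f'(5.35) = -33.10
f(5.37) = -95.88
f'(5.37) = -33.22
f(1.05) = -8.36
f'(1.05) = -7.30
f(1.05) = -8.36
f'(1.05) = -7.30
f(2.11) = -19.47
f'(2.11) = -13.66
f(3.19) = -37.72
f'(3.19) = -20.14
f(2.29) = -22.02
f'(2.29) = -14.74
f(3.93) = -54.26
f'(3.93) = -24.58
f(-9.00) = -238.00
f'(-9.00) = 53.00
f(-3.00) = -28.00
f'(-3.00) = 17.00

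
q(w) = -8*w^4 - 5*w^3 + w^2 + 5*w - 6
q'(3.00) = -988.00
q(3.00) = -765.00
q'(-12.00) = 53117.00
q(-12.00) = -157170.00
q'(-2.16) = 253.18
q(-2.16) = -135.89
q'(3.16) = -1148.21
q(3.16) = -935.68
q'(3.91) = -2129.35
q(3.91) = -2139.85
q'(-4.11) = 1965.05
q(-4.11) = -1945.27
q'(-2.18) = 260.88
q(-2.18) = -141.03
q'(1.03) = -43.82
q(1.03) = -14.26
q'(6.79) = -10690.48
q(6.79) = -18495.88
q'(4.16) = -2549.99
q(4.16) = -2723.72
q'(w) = -32*w^3 - 15*w^2 + 2*w + 5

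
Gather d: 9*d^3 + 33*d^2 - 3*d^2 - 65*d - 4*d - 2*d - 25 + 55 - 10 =9*d^3 + 30*d^2 - 71*d + 20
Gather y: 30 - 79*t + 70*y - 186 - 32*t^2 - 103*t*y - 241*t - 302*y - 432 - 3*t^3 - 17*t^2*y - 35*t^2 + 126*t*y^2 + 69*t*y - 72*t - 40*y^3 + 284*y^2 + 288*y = -3*t^3 - 67*t^2 - 392*t - 40*y^3 + y^2*(126*t + 284) + y*(-17*t^2 - 34*t + 56) - 588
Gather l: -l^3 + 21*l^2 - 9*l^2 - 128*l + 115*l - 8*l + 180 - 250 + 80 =-l^3 + 12*l^2 - 21*l + 10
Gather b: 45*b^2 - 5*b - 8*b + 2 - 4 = 45*b^2 - 13*b - 2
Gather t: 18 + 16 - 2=32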